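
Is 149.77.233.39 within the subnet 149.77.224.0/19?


Subnet network: 149.77.224.0
Test IP AND mask: 149.77.224.0
Yes, 149.77.233.39 is in 149.77.224.0/19


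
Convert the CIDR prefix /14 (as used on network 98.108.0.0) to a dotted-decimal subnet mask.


/14 means 14 network bits, 18 host bits
Binary: 11111111111111000000000000000000
Mask: 255.252.0.0


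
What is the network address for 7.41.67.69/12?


IP:   00000111.00101001.01000011.01000101
Mask: 11111111.11110000.00000000.00000000
AND operation:
Net:  00000111.00100000.00000000.00000000
Network: 7.32.0.0/12


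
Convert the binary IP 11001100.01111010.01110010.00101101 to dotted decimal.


11001100 = 204
01111010 = 122
01110010 = 114
00101101 = 45
IP: 204.122.114.45


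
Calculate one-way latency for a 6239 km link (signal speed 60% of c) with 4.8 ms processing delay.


Speed = 0.6 * 3e5 km/s = 180000 km/s
Propagation delay = 6239 / 180000 = 0.0347 s = 34.6611 ms
Processing delay = 4.8 ms
Total one-way latency = 39.4611 ms


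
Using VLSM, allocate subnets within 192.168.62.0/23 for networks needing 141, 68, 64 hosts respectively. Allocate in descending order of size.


141 hosts -> /24 (254 usable): 192.168.62.0/24
68 hosts -> /25 (126 usable): 192.168.63.0/25
64 hosts -> /25 (126 usable): 192.168.63.128/25
Allocation: 192.168.62.0/24 (141 hosts, 254 usable); 192.168.63.0/25 (68 hosts, 126 usable); 192.168.63.128/25 (64 hosts, 126 usable)


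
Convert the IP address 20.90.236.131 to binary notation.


20 = 00010100
90 = 01011010
236 = 11101100
131 = 10000011
Binary: 00010100.01011010.11101100.10000011


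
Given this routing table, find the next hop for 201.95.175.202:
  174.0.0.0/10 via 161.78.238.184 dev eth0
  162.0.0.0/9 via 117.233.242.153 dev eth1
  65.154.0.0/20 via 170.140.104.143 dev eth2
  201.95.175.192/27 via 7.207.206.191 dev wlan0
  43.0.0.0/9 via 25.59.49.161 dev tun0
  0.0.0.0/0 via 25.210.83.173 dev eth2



Longest prefix match for 201.95.175.202:
  /10 174.0.0.0: no
  /9 162.0.0.0: no
  /20 65.154.0.0: no
  /27 201.95.175.192: MATCH
  /9 43.0.0.0: no
  /0 0.0.0.0: MATCH
Selected: next-hop 7.207.206.191 via wlan0 (matched /27)


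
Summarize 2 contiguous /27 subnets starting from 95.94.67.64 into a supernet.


Original prefix: /27
Number of subnets: 2 = 2^1
New prefix = 27 - 1 = 26
Supernet: 95.94.67.64/26


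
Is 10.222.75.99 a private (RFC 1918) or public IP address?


RFC 1918 private ranges:
  10.0.0.0/8 (10.0.0.0 - 10.255.255.255)
  172.16.0.0/12 (172.16.0.0 - 172.31.255.255)
  192.168.0.0/16 (192.168.0.0 - 192.168.255.255)
Private (in 10.0.0.0/8)


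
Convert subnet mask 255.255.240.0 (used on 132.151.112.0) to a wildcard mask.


Subnet mask: 255.255.240.0
Wildcard = 255.255.255.255 - subnet mask
255 - 255 = 0
255 - 255 = 0
255 - 240 = 15
255 - 0 = 255
Wildcard: 0.0.15.255


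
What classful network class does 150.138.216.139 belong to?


First octet: 150
Binary: 10010110
10xxxxxx -> Class B (128-191)
Class B, default mask 255.255.0.0 (/16)


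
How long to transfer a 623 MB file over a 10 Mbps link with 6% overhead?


Effective throughput = 10 * (1 - 6/100) = 9.4 Mbps
File size in Mb = 623 * 8 = 4984 Mb
Time = 4984 / 9.4
Time = 530.2128 seconds


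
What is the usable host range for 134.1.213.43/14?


Network: 134.0.0.0
Broadcast: 134.3.255.255
First usable = network + 1
Last usable = broadcast - 1
Range: 134.0.0.1 to 134.3.255.254


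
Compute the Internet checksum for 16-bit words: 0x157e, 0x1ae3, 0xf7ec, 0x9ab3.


Sum all words (with carry folding):
+ 0x157e = 0x157e
+ 0x1ae3 = 0x3061
+ 0xf7ec = 0x284e
+ 0x9ab3 = 0xc301
One's complement: ~0xc301
Checksum = 0x3cfe


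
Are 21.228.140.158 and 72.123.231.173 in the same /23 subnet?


Mask: 255.255.254.0
21.228.140.158 AND mask = 21.228.140.0
72.123.231.173 AND mask = 72.123.230.0
No, different subnets (21.228.140.0 vs 72.123.230.0)


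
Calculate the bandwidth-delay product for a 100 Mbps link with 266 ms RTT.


BDP = bandwidth * RTT
= 100 Mbps * 266 ms
= 100 * 1e6 * 266 / 1000 bits
= 26600000 bits
= 3325000 bytes
= 3247.0703 KB
BDP = 26600000 bits (3325000 bytes)


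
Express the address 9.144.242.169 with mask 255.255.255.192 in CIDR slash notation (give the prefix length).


Binary: 11111111.11111111.11111111.11000000
Count leading 1s
Prefix: /26


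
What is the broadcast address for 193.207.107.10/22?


Network: 193.207.104.0/22
Host bits = 10
Set all host bits to 1:
Broadcast: 193.207.107.255


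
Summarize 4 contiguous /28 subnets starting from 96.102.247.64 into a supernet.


Original prefix: /28
Number of subnets: 4 = 2^2
New prefix = 28 - 2 = 26
Supernet: 96.102.247.64/26


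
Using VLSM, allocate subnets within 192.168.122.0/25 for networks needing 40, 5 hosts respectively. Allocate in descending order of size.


40 hosts -> /26 (62 usable): 192.168.122.0/26
5 hosts -> /29 (6 usable): 192.168.122.64/29
Allocation: 192.168.122.0/26 (40 hosts, 62 usable); 192.168.122.64/29 (5 hosts, 6 usable)


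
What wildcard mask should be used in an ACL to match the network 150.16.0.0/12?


Subnet mask: 255.240.0.0
Wildcard = 255.255.255.255 - subnet mask
255 - 255 = 0
255 - 240 = 15
255 - 0 = 255
255 - 0 = 255
Wildcard: 0.15.255.255


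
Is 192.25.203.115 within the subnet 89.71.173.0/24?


Subnet network: 89.71.173.0
Test IP AND mask: 192.25.203.0
No, 192.25.203.115 is not in 89.71.173.0/24


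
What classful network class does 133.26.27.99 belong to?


First octet: 133
Binary: 10000101
10xxxxxx -> Class B (128-191)
Class B, default mask 255.255.0.0 (/16)


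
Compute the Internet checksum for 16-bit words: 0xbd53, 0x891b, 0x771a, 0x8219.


Sum all words (with carry folding):
+ 0xbd53 = 0xbd53
+ 0x891b = 0x466f
+ 0x771a = 0xbd89
+ 0x8219 = 0x3fa3
One's complement: ~0x3fa3
Checksum = 0xc05c


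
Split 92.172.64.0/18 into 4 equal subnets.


New prefix = 18 + 2 = 20
Each subnet has 4096 addresses
  92.172.64.0/20
  92.172.80.0/20
  92.172.96.0/20
  92.172.112.0/20
Subnets: 92.172.64.0/20, 92.172.80.0/20, 92.172.96.0/20, 92.172.112.0/20


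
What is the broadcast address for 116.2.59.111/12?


Network: 116.0.0.0/12
Host bits = 20
Set all host bits to 1:
Broadcast: 116.15.255.255


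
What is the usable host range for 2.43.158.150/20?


Network: 2.43.144.0
Broadcast: 2.43.159.255
First usable = network + 1
Last usable = broadcast - 1
Range: 2.43.144.1 to 2.43.159.254


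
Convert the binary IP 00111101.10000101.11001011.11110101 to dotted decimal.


00111101 = 61
10000101 = 133
11001011 = 203
11110101 = 245
IP: 61.133.203.245


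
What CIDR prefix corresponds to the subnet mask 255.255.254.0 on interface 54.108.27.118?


Binary: 11111111.11111111.11111110.00000000
Count leading 1s
Prefix: /23


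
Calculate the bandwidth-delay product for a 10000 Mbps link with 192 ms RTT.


BDP = bandwidth * RTT
= 10000 Mbps * 192 ms
= 10000 * 1e6 * 192 / 1000 bits
= 1920000000 bits
= 240000000 bytes
= 234375 KB
BDP = 1920000000 bits (240000000 bytes)


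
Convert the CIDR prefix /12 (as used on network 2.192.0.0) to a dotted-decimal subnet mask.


/12 means 12 network bits, 20 host bits
Binary: 11111111111100000000000000000000
Mask: 255.240.0.0


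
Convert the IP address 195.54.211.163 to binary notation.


195 = 11000011
54 = 00110110
211 = 11010011
163 = 10100011
Binary: 11000011.00110110.11010011.10100011


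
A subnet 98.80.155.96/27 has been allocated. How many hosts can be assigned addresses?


Host bits = 32 - 27 = 5
Total addresses = 2^5 = 32
Usable = total - 2 (network and broadcast)
Usable hosts: 30


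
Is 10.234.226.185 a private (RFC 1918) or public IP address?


RFC 1918 private ranges:
  10.0.0.0/8 (10.0.0.0 - 10.255.255.255)
  172.16.0.0/12 (172.16.0.0 - 172.31.255.255)
  192.168.0.0/16 (192.168.0.0 - 192.168.255.255)
Private (in 10.0.0.0/8)


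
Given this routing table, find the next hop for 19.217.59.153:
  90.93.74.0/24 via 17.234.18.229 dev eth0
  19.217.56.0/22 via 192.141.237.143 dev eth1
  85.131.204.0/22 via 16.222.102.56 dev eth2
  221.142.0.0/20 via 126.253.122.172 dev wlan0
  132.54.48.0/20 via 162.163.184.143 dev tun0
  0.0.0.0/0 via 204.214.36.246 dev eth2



Longest prefix match for 19.217.59.153:
  /24 90.93.74.0: no
  /22 19.217.56.0: MATCH
  /22 85.131.204.0: no
  /20 221.142.0.0: no
  /20 132.54.48.0: no
  /0 0.0.0.0: MATCH
Selected: next-hop 192.141.237.143 via eth1 (matched /22)


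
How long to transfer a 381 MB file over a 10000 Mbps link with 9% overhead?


Effective throughput = 10000 * (1 - 9/100) = 9100 Mbps
File size in Mb = 381 * 8 = 3048 Mb
Time = 3048 / 9100
Time = 0.3349 seconds


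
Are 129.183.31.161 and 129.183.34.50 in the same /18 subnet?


Mask: 255.255.192.0
129.183.31.161 AND mask = 129.183.0.0
129.183.34.50 AND mask = 129.183.0.0
Yes, same subnet (129.183.0.0)


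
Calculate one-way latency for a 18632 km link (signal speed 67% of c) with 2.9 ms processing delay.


Speed = 0.67 * 3e5 km/s = 201000 km/s
Propagation delay = 18632 / 201000 = 0.0927 s = 92.6965 ms
Processing delay = 2.9 ms
Total one-way latency = 95.5965 ms


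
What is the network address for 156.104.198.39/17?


IP:   10011100.01101000.11000110.00100111
Mask: 11111111.11111111.10000000.00000000
AND operation:
Net:  10011100.01101000.10000000.00000000
Network: 156.104.128.0/17


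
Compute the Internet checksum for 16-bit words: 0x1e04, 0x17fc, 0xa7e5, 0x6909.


Sum all words (with carry folding):
+ 0x1e04 = 0x1e04
+ 0x17fc = 0x3600
+ 0xa7e5 = 0xdde5
+ 0x6909 = 0x46ef
One's complement: ~0x46ef
Checksum = 0xb910


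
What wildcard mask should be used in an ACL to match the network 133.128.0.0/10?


Subnet mask: 255.192.0.0
Wildcard = 255.255.255.255 - subnet mask
255 - 255 = 0
255 - 192 = 63
255 - 0 = 255
255 - 0 = 255
Wildcard: 0.63.255.255


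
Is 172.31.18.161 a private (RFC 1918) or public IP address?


RFC 1918 private ranges:
  10.0.0.0/8 (10.0.0.0 - 10.255.255.255)
  172.16.0.0/12 (172.16.0.0 - 172.31.255.255)
  192.168.0.0/16 (192.168.0.0 - 192.168.255.255)
Private (in 172.16.0.0/12)


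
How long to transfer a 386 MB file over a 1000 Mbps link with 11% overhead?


Effective throughput = 1000 * (1 - 11/100) = 890 Mbps
File size in Mb = 386 * 8 = 3088 Mb
Time = 3088 / 890
Time = 3.4697 seconds


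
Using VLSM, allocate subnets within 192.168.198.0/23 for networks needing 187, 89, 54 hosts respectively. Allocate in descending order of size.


187 hosts -> /24 (254 usable): 192.168.198.0/24
89 hosts -> /25 (126 usable): 192.168.199.0/25
54 hosts -> /26 (62 usable): 192.168.199.128/26
Allocation: 192.168.198.0/24 (187 hosts, 254 usable); 192.168.199.0/25 (89 hosts, 126 usable); 192.168.199.128/26 (54 hosts, 62 usable)


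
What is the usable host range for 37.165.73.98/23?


Network: 37.165.72.0
Broadcast: 37.165.73.255
First usable = network + 1
Last usable = broadcast - 1
Range: 37.165.72.1 to 37.165.73.254


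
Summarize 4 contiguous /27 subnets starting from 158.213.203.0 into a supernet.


Original prefix: /27
Number of subnets: 4 = 2^2
New prefix = 27 - 2 = 25
Supernet: 158.213.203.0/25


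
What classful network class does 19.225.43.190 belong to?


First octet: 19
Binary: 00010011
0xxxxxxx -> Class A (1-126)
Class A, default mask 255.0.0.0 (/8)


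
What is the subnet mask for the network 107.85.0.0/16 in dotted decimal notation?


/16 means 16 network bits, 16 host bits
Binary: 11111111111111110000000000000000
Mask: 255.255.0.0


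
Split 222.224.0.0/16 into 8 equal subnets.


New prefix = 16 + 3 = 19
Each subnet has 8192 addresses
  222.224.0.0/19
  222.224.32.0/19
  222.224.64.0/19
  222.224.96.0/19
  222.224.128.0/19
  222.224.160.0/19
  222.224.192.0/19
  222.224.224.0/19
Subnets: 222.224.0.0/19, 222.224.32.0/19, 222.224.64.0/19, 222.224.96.0/19, 222.224.128.0/19, 222.224.160.0/19, 222.224.192.0/19, 222.224.224.0/19


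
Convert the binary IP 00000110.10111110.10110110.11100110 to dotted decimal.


00000110 = 6
10111110 = 190
10110110 = 182
11100110 = 230
IP: 6.190.182.230


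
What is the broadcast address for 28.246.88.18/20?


Network: 28.246.80.0/20
Host bits = 12
Set all host bits to 1:
Broadcast: 28.246.95.255


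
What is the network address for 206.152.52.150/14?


IP:   11001110.10011000.00110100.10010110
Mask: 11111111.11111100.00000000.00000000
AND operation:
Net:  11001110.10011000.00000000.00000000
Network: 206.152.0.0/14


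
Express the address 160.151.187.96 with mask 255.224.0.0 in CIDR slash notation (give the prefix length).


Binary: 11111111.11100000.00000000.00000000
Count leading 1s
Prefix: /11


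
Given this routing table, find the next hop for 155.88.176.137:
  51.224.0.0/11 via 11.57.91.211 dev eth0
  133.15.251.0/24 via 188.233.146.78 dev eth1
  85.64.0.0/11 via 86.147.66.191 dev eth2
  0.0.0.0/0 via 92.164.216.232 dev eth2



Longest prefix match for 155.88.176.137:
  /11 51.224.0.0: no
  /24 133.15.251.0: no
  /11 85.64.0.0: no
  /0 0.0.0.0: MATCH
Selected: next-hop 92.164.216.232 via eth2 (matched /0)


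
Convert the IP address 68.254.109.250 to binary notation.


68 = 01000100
254 = 11111110
109 = 01101101
250 = 11111010
Binary: 01000100.11111110.01101101.11111010


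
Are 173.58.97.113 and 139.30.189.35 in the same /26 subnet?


Mask: 255.255.255.192
173.58.97.113 AND mask = 173.58.97.64
139.30.189.35 AND mask = 139.30.189.0
No, different subnets (173.58.97.64 vs 139.30.189.0)


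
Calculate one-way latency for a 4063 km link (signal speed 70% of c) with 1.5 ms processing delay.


Speed = 0.7 * 3e5 km/s = 210000 km/s
Propagation delay = 4063 / 210000 = 0.0193 s = 19.3476 ms
Processing delay = 1.5 ms
Total one-way latency = 20.8476 ms


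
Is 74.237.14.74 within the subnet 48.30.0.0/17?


Subnet network: 48.30.0.0
Test IP AND mask: 74.237.0.0
No, 74.237.14.74 is not in 48.30.0.0/17


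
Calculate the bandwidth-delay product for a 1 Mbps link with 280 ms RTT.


BDP = bandwidth * RTT
= 1 Mbps * 280 ms
= 1 * 1e6 * 280 / 1000 bits
= 280000 bits
= 35000 bytes
= 34.1797 KB
BDP = 280000 bits (35000 bytes)


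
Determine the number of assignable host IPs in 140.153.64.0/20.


Host bits = 32 - 20 = 12
Total addresses = 2^12 = 4096
Usable = total - 2 (network and broadcast)
Usable hosts: 4094


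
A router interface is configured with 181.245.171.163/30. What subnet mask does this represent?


/30 means 30 network bits, 2 host bits
Binary: 11111111111111111111111111111100
Mask: 255.255.255.252


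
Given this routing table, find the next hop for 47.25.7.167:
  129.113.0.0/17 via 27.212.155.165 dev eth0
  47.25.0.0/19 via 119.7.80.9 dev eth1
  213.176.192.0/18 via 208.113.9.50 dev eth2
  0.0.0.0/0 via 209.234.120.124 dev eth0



Longest prefix match for 47.25.7.167:
  /17 129.113.0.0: no
  /19 47.25.0.0: MATCH
  /18 213.176.192.0: no
  /0 0.0.0.0: MATCH
Selected: next-hop 119.7.80.9 via eth1 (matched /19)


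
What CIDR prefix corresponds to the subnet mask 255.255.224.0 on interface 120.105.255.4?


Binary: 11111111.11111111.11100000.00000000
Count leading 1s
Prefix: /19


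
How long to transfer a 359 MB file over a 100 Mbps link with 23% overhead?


Effective throughput = 100 * (1 - 23/100) = 77 Mbps
File size in Mb = 359 * 8 = 2872 Mb
Time = 2872 / 77
Time = 37.2987 seconds


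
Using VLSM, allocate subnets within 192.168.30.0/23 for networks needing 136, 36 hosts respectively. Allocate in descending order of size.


136 hosts -> /24 (254 usable): 192.168.30.0/24
36 hosts -> /26 (62 usable): 192.168.31.0/26
Allocation: 192.168.30.0/24 (136 hosts, 254 usable); 192.168.31.0/26 (36 hosts, 62 usable)


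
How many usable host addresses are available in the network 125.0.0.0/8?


Host bits = 32 - 8 = 24
Total addresses = 2^24 = 16777216
Usable = total - 2 (network and broadcast)
Usable hosts: 16777214


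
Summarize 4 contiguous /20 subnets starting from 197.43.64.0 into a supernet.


Original prefix: /20
Number of subnets: 4 = 2^2
New prefix = 20 - 2 = 18
Supernet: 197.43.64.0/18


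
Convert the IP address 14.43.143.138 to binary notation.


14 = 00001110
43 = 00101011
143 = 10001111
138 = 10001010
Binary: 00001110.00101011.10001111.10001010


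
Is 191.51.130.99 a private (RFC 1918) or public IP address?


RFC 1918 private ranges:
  10.0.0.0/8 (10.0.0.0 - 10.255.255.255)
  172.16.0.0/12 (172.16.0.0 - 172.31.255.255)
  192.168.0.0/16 (192.168.0.0 - 192.168.255.255)
Public (not in any RFC 1918 range)


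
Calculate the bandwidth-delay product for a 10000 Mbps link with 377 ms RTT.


BDP = bandwidth * RTT
= 10000 Mbps * 377 ms
= 10000 * 1e6 * 377 / 1000 bits
= 3770000000 bits
= 471250000 bytes
= 460205.0781 KB
BDP = 3770000000 bits (471250000 bytes)


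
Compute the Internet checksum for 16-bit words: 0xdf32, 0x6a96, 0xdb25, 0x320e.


Sum all words (with carry folding):
+ 0xdf32 = 0xdf32
+ 0x6a96 = 0x49c9
+ 0xdb25 = 0x24ef
+ 0x320e = 0x56fd
One's complement: ~0x56fd
Checksum = 0xa902


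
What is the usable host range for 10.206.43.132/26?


Network: 10.206.43.128
Broadcast: 10.206.43.191
First usable = network + 1
Last usable = broadcast - 1
Range: 10.206.43.129 to 10.206.43.190


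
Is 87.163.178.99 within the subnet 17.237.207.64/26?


Subnet network: 17.237.207.64
Test IP AND mask: 87.163.178.64
No, 87.163.178.99 is not in 17.237.207.64/26


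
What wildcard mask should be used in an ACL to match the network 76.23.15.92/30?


Subnet mask: 255.255.255.252
Wildcard = 255.255.255.255 - subnet mask
255 - 255 = 0
255 - 255 = 0
255 - 255 = 0
255 - 252 = 3
Wildcard: 0.0.0.3


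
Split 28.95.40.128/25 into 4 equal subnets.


New prefix = 25 + 2 = 27
Each subnet has 32 addresses
  28.95.40.128/27
  28.95.40.160/27
  28.95.40.192/27
  28.95.40.224/27
Subnets: 28.95.40.128/27, 28.95.40.160/27, 28.95.40.192/27, 28.95.40.224/27


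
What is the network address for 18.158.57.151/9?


IP:   00010010.10011110.00111001.10010111
Mask: 11111111.10000000.00000000.00000000
AND operation:
Net:  00010010.10000000.00000000.00000000
Network: 18.128.0.0/9


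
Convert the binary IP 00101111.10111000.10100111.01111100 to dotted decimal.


00101111 = 47
10111000 = 184
10100111 = 167
01111100 = 124
IP: 47.184.167.124


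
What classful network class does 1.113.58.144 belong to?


First octet: 1
Binary: 00000001
0xxxxxxx -> Class A (1-126)
Class A, default mask 255.0.0.0 (/8)


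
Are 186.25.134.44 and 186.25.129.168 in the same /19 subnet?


Mask: 255.255.224.0
186.25.134.44 AND mask = 186.25.128.0
186.25.129.168 AND mask = 186.25.128.0
Yes, same subnet (186.25.128.0)


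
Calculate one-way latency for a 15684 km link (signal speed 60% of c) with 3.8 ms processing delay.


Speed = 0.6 * 3e5 km/s = 180000 km/s
Propagation delay = 15684 / 180000 = 0.0871 s = 87.1333 ms
Processing delay = 3.8 ms
Total one-way latency = 90.9333 ms


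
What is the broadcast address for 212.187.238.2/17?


Network: 212.187.128.0/17
Host bits = 15
Set all host bits to 1:
Broadcast: 212.187.255.255


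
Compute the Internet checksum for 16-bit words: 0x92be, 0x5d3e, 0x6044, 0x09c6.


Sum all words (with carry folding):
+ 0x92be = 0x92be
+ 0x5d3e = 0xeffc
+ 0x6044 = 0x5041
+ 0x09c6 = 0x5a07
One's complement: ~0x5a07
Checksum = 0xa5f8


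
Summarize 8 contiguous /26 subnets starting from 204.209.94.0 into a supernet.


Original prefix: /26
Number of subnets: 8 = 2^3
New prefix = 26 - 3 = 23
Supernet: 204.209.94.0/23


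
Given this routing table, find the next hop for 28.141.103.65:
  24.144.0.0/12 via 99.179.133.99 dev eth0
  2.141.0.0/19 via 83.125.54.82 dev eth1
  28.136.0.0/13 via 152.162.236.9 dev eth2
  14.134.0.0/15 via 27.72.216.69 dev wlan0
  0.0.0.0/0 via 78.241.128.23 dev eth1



Longest prefix match for 28.141.103.65:
  /12 24.144.0.0: no
  /19 2.141.0.0: no
  /13 28.136.0.0: MATCH
  /15 14.134.0.0: no
  /0 0.0.0.0: MATCH
Selected: next-hop 152.162.236.9 via eth2 (matched /13)


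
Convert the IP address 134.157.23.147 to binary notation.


134 = 10000110
157 = 10011101
23 = 00010111
147 = 10010011
Binary: 10000110.10011101.00010111.10010011


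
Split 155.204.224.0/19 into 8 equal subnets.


New prefix = 19 + 3 = 22
Each subnet has 1024 addresses
  155.204.224.0/22
  155.204.228.0/22
  155.204.232.0/22
  155.204.236.0/22
  155.204.240.0/22
  155.204.244.0/22
  155.204.248.0/22
  155.204.252.0/22
Subnets: 155.204.224.0/22, 155.204.228.0/22, 155.204.232.0/22, 155.204.236.0/22, 155.204.240.0/22, 155.204.244.0/22, 155.204.248.0/22, 155.204.252.0/22


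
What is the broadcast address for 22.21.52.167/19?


Network: 22.21.32.0/19
Host bits = 13
Set all host bits to 1:
Broadcast: 22.21.63.255


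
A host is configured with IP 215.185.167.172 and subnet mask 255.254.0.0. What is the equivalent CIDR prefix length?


Binary: 11111111.11111110.00000000.00000000
Count leading 1s
Prefix: /15


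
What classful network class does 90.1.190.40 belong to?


First octet: 90
Binary: 01011010
0xxxxxxx -> Class A (1-126)
Class A, default mask 255.0.0.0 (/8)


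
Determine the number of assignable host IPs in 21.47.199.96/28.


Host bits = 32 - 28 = 4
Total addresses = 2^4 = 16
Usable = total - 2 (network and broadcast)
Usable hosts: 14


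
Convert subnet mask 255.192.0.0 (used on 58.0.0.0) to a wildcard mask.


Subnet mask: 255.192.0.0
Wildcard = 255.255.255.255 - subnet mask
255 - 255 = 0
255 - 192 = 63
255 - 0 = 255
255 - 0 = 255
Wildcard: 0.63.255.255


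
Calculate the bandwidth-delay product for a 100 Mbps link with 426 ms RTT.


BDP = bandwidth * RTT
= 100 Mbps * 426 ms
= 100 * 1e6 * 426 / 1000 bits
= 42600000 bits
= 5325000 bytes
= 5200.1953 KB
BDP = 42600000 bits (5325000 bytes)


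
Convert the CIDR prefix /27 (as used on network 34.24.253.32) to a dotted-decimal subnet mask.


/27 means 27 network bits, 5 host bits
Binary: 11111111111111111111111111100000
Mask: 255.255.255.224


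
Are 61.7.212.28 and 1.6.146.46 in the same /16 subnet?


Mask: 255.255.0.0
61.7.212.28 AND mask = 61.7.0.0
1.6.146.46 AND mask = 1.6.0.0
No, different subnets (61.7.0.0 vs 1.6.0.0)


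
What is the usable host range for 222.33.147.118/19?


Network: 222.33.128.0
Broadcast: 222.33.159.255
First usable = network + 1
Last usable = broadcast - 1
Range: 222.33.128.1 to 222.33.159.254


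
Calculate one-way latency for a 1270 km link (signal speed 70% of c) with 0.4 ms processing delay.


Speed = 0.7 * 3e5 km/s = 210000 km/s
Propagation delay = 1270 / 210000 = 0.006 s = 6.0476 ms
Processing delay = 0.4 ms
Total one-way latency = 6.4476 ms


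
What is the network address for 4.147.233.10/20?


IP:   00000100.10010011.11101001.00001010
Mask: 11111111.11111111.11110000.00000000
AND operation:
Net:  00000100.10010011.11100000.00000000
Network: 4.147.224.0/20


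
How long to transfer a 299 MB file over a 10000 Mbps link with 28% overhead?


Effective throughput = 10000 * (1 - 28/100) = 7200 Mbps
File size in Mb = 299 * 8 = 2392 Mb
Time = 2392 / 7200
Time = 0.3322 seconds


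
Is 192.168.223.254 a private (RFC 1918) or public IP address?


RFC 1918 private ranges:
  10.0.0.0/8 (10.0.0.0 - 10.255.255.255)
  172.16.0.0/12 (172.16.0.0 - 172.31.255.255)
  192.168.0.0/16 (192.168.0.0 - 192.168.255.255)
Private (in 192.168.0.0/16)


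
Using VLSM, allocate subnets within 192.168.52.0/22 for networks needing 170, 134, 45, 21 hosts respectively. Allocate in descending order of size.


170 hosts -> /24 (254 usable): 192.168.52.0/24
134 hosts -> /24 (254 usable): 192.168.53.0/24
45 hosts -> /26 (62 usable): 192.168.54.0/26
21 hosts -> /27 (30 usable): 192.168.54.64/27
Allocation: 192.168.52.0/24 (170 hosts, 254 usable); 192.168.53.0/24 (134 hosts, 254 usable); 192.168.54.0/26 (45 hosts, 62 usable); 192.168.54.64/27 (21 hosts, 30 usable)


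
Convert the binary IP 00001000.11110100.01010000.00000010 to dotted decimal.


00001000 = 8
11110100 = 244
01010000 = 80
00000010 = 2
IP: 8.244.80.2


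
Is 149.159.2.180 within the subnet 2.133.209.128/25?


Subnet network: 2.133.209.128
Test IP AND mask: 149.159.2.128
No, 149.159.2.180 is not in 2.133.209.128/25


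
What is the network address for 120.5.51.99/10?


IP:   01111000.00000101.00110011.01100011
Mask: 11111111.11000000.00000000.00000000
AND operation:
Net:  01111000.00000000.00000000.00000000
Network: 120.0.0.0/10


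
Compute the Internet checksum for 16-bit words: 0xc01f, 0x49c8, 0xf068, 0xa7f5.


Sum all words (with carry folding):
+ 0xc01f = 0xc01f
+ 0x49c8 = 0x09e8
+ 0xf068 = 0xfa50
+ 0xa7f5 = 0xa246
One's complement: ~0xa246
Checksum = 0x5db9


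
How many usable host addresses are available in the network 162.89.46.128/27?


Host bits = 32 - 27 = 5
Total addresses = 2^5 = 32
Usable = total - 2 (network and broadcast)
Usable hosts: 30


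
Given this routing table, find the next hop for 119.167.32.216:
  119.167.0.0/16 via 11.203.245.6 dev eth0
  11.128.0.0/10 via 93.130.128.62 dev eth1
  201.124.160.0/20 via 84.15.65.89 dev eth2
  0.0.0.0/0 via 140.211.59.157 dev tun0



Longest prefix match for 119.167.32.216:
  /16 119.167.0.0: MATCH
  /10 11.128.0.0: no
  /20 201.124.160.0: no
  /0 0.0.0.0: MATCH
Selected: next-hop 11.203.245.6 via eth0 (matched /16)


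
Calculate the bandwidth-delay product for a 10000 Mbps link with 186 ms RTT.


BDP = bandwidth * RTT
= 10000 Mbps * 186 ms
= 10000 * 1e6 * 186 / 1000 bits
= 1860000000 bits
= 232500000 bytes
= 227050.7812 KB
BDP = 1860000000 bits (232500000 bytes)


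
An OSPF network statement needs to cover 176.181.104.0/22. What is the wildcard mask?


Subnet mask: 255.255.252.0
Wildcard = 255.255.255.255 - subnet mask
255 - 255 = 0
255 - 255 = 0
255 - 252 = 3
255 - 0 = 255
Wildcard: 0.0.3.255


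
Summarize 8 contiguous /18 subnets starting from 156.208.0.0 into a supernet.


Original prefix: /18
Number of subnets: 8 = 2^3
New prefix = 18 - 3 = 15
Supernet: 156.208.0.0/15


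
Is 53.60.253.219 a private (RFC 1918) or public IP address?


RFC 1918 private ranges:
  10.0.0.0/8 (10.0.0.0 - 10.255.255.255)
  172.16.0.0/12 (172.16.0.0 - 172.31.255.255)
  192.168.0.0/16 (192.168.0.0 - 192.168.255.255)
Public (not in any RFC 1918 range)


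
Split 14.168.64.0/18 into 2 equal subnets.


New prefix = 18 + 1 = 19
Each subnet has 8192 addresses
  14.168.64.0/19
  14.168.96.0/19
Subnets: 14.168.64.0/19, 14.168.96.0/19


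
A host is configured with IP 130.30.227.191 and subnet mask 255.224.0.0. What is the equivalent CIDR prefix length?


Binary: 11111111.11100000.00000000.00000000
Count leading 1s
Prefix: /11


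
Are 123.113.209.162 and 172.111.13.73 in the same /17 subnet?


Mask: 255.255.128.0
123.113.209.162 AND mask = 123.113.128.0
172.111.13.73 AND mask = 172.111.0.0
No, different subnets (123.113.128.0 vs 172.111.0.0)


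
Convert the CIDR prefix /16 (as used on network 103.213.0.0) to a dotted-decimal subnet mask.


/16 means 16 network bits, 16 host bits
Binary: 11111111111111110000000000000000
Mask: 255.255.0.0


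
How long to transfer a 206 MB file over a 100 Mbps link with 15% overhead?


Effective throughput = 100 * (1 - 15/100) = 85 Mbps
File size in Mb = 206 * 8 = 1648 Mb
Time = 1648 / 85
Time = 19.3882 seconds


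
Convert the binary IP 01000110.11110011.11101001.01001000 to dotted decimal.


01000110 = 70
11110011 = 243
11101001 = 233
01001000 = 72
IP: 70.243.233.72


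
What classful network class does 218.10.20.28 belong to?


First octet: 218
Binary: 11011010
110xxxxx -> Class C (192-223)
Class C, default mask 255.255.255.0 (/24)


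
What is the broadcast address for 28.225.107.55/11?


Network: 28.224.0.0/11
Host bits = 21
Set all host bits to 1:
Broadcast: 28.255.255.255


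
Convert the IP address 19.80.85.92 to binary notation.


19 = 00010011
80 = 01010000
85 = 01010101
92 = 01011100
Binary: 00010011.01010000.01010101.01011100


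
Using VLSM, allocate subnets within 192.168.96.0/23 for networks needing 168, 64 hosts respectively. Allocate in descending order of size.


168 hosts -> /24 (254 usable): 192.168.96.0/24
64 hosts -> /25 (126 usable): 192.168.97.0/25
Allocation: 192.168.96.0/24 (168 hosts, 254 usable); 192.168.97.0/25 (64 hosts, 126 usable)


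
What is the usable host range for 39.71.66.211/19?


Network: 39.71.64.0
Broadcast: 39.71.95.255
First usable = network + 1
Last usable = broadcast - 1
Range: 39.71.64.1 to 39.71.95.254


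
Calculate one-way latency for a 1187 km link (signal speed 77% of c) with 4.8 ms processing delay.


Speed = 0.77 * 3e5 km/s = 231000 km/s
Propagation delay = 1187 / 231000 = 0.0051 s = 5.1385 ms
Processing delay = 4.8 ms
Total one-way latency = 9.9385 ms


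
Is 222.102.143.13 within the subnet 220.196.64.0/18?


Subnet network: 220.196.64.0
Test IP AND mask: 222.102.128.0
No, 222.102.143.13 is not in 220.196.64.0/18


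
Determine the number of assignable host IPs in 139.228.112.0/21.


Host bits = 32 - 21 = 11
Total addresses = 2^11 = 2048
Usable = total - 2 (network and broadcast)
Usable hosts: 2046


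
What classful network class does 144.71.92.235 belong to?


First octet: 144
Binary: 10010000
10xxxxxx -> Class B (128-191)
Class B, default mask 255.255.0.0 (/16)


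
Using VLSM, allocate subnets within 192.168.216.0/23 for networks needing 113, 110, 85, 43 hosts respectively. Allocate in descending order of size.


113 hosts -> /25 (126 usable): 192.168.216.0/25
110 hosts -> /25 (126 usable): 192.168.216.128/25
85 hosts -> /25 (126 usable): 192.168.217.0/25
43 hosts -> /26 (62 usable): 192.168.217.128/26
Allocation: 192.168.216.0/25 (113 hosts, 126 usable); 192.168.216.128/25 (110 hosts, 126 usable); 192.168.217.0/25 (85 hosts, 126 usable); 192.168.217.128/26 (43 hosts, 62 usable)


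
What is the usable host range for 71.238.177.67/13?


Network: 71.232.0.0
Broadcast: 71.239.255.255
First usable = network + 1
Last usable = broadcast - 1
Range: 71.232.0.1 to 71.239.255.254


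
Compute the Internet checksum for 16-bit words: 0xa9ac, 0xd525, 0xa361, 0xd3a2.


Sum all words (with carry folding):
+ 0xa9ac = 0xa9ac
+ 0xd525 = 0x7ed2
+ 0xa361 = 0x2234
+ 0xd3a2 = 0xf5d6
One's complement: ~0xf5d6
Checksum = 0x0a29


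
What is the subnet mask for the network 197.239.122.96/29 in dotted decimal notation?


/29 means 29 network bits, 3 host bits
Binary: 11111111111111111111111111111000
Mask: 255.255.255.248


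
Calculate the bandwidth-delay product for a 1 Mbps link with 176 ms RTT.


BDP = bandwidth * RTT
= 1 Mbps * 176 ms
= 1 * 1e6 * 176 / 1000 bits
= 176000 bits
= 22000 bytes
= 21.4844 KB
BDP = 176000 bits (22000 bytes)


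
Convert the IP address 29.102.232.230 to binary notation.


29 = 00011101
102 = 01100110
232 = 11101000
230 = 11100110
Binary: 00011101.01100110.11101000.11100110


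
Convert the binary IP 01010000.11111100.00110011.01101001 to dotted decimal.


01010000 = 80
11111100 = 252
00110011 = 51
01101001 = 105
IP: 80.252.51.105


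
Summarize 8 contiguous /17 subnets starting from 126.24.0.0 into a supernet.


Original prefix: /17
Number of subnets: 8 = 2^3
New prefix = 17 - 3 = 14
Supernet: 126.24.0.0/14


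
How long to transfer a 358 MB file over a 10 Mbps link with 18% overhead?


Effective throughput = 10 * (1 - 18/100) = 8.2 Mbps
File size in Mb = 358 * 8 = 2864 Mb
Time = 2864 / 8.2
Time = 349.2683 seconds


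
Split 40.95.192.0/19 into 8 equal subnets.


New prefix = 19 + 3 = 22
Each subnet has 1024 addresses
  40.95.192.0/22
  40.95.196.0/22
  40.95.200.0/22
  40.95.204.0/22
  40.95.208.0/22
  40.95.212.0/22
  40.95.216.0/22
  40.95.220.0/22
Subnets: 40.95.192.0/22, 40.95.196.0/22, 40.95.200.0/22, 40.95.204.0/22, 40.95.208.0/22, 40.95.212.0/22, 40.95.216.0/22, 40.95.220.0/22


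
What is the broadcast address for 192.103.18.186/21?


Network: 192.103.16.0/21
Host bits = 11
Set all host bits to 1:
Broadcast: 192.103.23.255


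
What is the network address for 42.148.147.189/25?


IP:   00101010.10010100.10010011.10111101
Mask: 11111111.11111111.11111111.10000000
AND operation:
Net:  00101010.10010100.10010011.10000000
Network: 42.148.147.128/25


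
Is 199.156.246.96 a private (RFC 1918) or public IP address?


RFC 1918 private ranges:
  10.0.0.0/8 (10.0.0.0 - 10.255.255.255)
  172.16.0.0/12 (172.16.0.0 - 172.31.255.255)
  192.168.0.0/16 (192.168.0.0 - 192.168.255.255)
Public (not in any RFC 1918 range)


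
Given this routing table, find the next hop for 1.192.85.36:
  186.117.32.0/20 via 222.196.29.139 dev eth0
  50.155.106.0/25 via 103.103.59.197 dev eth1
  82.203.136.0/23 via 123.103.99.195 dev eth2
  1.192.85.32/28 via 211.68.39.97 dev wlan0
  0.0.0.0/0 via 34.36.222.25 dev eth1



Longest prefix match for 1.192.85.36:
  /20 186.117.32.0: no
  /25 50.155.106.0: no
  /23 82.203.136.0: no
  /28 1.192.85.32: MATCH
  /0 0.0.0.0: MATCH
Selected: next-hop 211.68.39.97 via wlan0 (matched /28)


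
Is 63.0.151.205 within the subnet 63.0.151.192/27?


Subnet network: 63.0.151.192
Test IP AND mask: 63.0.151.192
Yes, 63.0.151.205 is in 63.0.151.192/27


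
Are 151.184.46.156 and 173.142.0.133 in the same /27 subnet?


Mask: 255.255.255.224
151.184.46.156 AND mask = 151.184.46.128
173.142.0.133 AND mask = 173.142.0.128
No, different subnets (151.184.46.128 vs 173.142.0.128)


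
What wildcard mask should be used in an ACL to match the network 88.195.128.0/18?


Subnet mask: 255.255.192.0
Wildcard = 255.255.255.255 - subnet mask
255 - 255 = 0
255 - 255 = 0
255 - 192 = 63
255 - 0 = 255
Wildcard: 0.0.63.255


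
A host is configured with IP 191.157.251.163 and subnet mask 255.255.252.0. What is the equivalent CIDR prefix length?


Binary: 11111111.11111111.11111100.00000000
Count leading 1s
Prefix: /22


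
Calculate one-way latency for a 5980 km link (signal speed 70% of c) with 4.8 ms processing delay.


Speed = 0.7 * 3e5 km/s = 210000 km/s
Propagation delay = 5980 / 210000 = 0.0285 s = 28.4762 ms
Processing delay = 4.8 ms
Total one-way latency = 33.2762 ms


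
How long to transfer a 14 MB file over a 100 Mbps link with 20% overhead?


Effective throughput = 100 * (1 - 20/100) = 80 Mbps
File size in Mb = 14 * 8 = 112 Mb
Time = 112 / 80
Time = 1.4 seconds


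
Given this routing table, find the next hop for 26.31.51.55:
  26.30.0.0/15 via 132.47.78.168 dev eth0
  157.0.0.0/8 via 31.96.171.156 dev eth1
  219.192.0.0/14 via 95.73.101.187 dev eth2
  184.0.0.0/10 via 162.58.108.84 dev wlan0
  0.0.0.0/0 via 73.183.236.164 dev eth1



Longest prefix match for 26.31.51.55:
  /15 26.30.0.0: MATCH
  /8 157.0.0.0: no
  /14 219.192.0.0: no
  /10 184.0.0.0: no
  /0 0.0.0.0: MATCH
Selected: next-hop 132.47.78.168 via eth0 (matched /15)


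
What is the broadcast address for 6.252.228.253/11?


Network: 6.224.0.0/11
Host bits = 21
Set all host bits to 1:
Broadcast: 6.255.255.255


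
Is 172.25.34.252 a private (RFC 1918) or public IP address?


RFC 1918 private ranges:
  10.0.0.0/8 (10.0.0.0 - 10.255.255.255)
  172.16.0.0/12 (172.16.0.0 - 172.31.255.255)
  192.168.0.0/16 (192.168.0.0 - 192.168.255.255)
Private (in 172.16.0.0/12)


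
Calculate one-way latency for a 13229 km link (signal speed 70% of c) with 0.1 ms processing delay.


Speed = 0.7 * 3e5 km/s = 210000 km/s
Propagation delay = 13229 / 210000 = 0.063 s = 62.9952 ms
Processing delay = 0.1 ms
Total one-way latency = 63.0952 ms


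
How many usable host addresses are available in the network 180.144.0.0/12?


Host bits = 32 - 12 = 20
Total addresses = 2^20 = 1048576
Usable = total - 2 (network and broadcast)
Usable hosts: 1048574


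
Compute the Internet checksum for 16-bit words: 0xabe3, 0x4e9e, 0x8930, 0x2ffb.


Sum all words (with carry folding):
+ 0xabe3 = 0xabe3
+ 0x4e9e = 0xfa81
+ 0x8930 = 0x83b2
+ 0x2ffb = 0xb3ad
One's complement: ~0xb3ad
Checksum = 0x4c52


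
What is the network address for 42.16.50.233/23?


IP:   00101010.00010000.00110010.11101001
Mask: 11111111.11111111.11111110.00000000
AND operation:
Net:  00101010.00010000.00110010.00000000
Network: 42.16.50.0/23


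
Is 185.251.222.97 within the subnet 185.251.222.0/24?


Subnet network: 185.251.222.0
Test IP AND mask: 185.251.222.0
Yes, 185.251.222.97 is in 185.251.222.0/24


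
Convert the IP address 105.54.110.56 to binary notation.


105 = 01101001
54 = 00110110
110 = 01101110
56 = 00111000
Binary: 01101001.00110110.01101110.00111000


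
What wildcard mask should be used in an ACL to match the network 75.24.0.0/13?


Subnet mask: 255.248.0.0
Wildcard = 255.255.255.255 - subnet mask
255 - 255 = 0
255 - 248 = 7
255 - 0 = 255
255 - 0 = 255
Wildcard: 0.7.255.255


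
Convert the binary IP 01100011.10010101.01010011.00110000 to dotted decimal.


01100011 = 99
10010101 = 149
01010011 = 83
00110000 = 48
IP: 99.149.83.48


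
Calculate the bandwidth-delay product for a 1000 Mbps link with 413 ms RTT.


BDP = bandwidth * RTT
= 1000 Mbps * 413 ms
= 1000 * 1e6 * 413 / 1000 bits
= 413000000 bits
= 51625000 bytes
= 50415.0391 KB
BDP = 413000000 bits (51625000 bytes)


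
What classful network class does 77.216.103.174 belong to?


First octet: 77
Binary: 01001101
0xxxxxxx -> Class A (1-126)
Class A, default mask 255.0.0.0 (/8)


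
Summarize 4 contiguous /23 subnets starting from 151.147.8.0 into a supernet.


Original prefix: /23
Number of subnets: 4 = 2^2
New prefix = 23 - 2 = 21
Supernet: 151.147.8.0/21


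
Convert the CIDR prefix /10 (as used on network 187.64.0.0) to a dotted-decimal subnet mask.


/10 means 10 network bits, 22 host bits
Binary: 11111111110000000000000000000000
Mask: 255.192.0.0


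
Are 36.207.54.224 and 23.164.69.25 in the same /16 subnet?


Mask: 255.255.0.0
36.207.54.224 AND mask = 36.207.0.0
23.164.69.25 AND mask = 23.164.0.0
No, different subnets (36.207.0.0 vs 23.164.0.0)


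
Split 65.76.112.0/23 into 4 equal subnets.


New prefix = 23 + 2 = 25
Each subnet has 128 addresses
  65.76.112.0/25
  65.76.112.128/25
  65.76.113.0/25
  65.76.113.128/25
Subnets: 65.76.112.0/25, 65.76.112.128/25, 65.76.113.0/25, 65.76.113.128/25


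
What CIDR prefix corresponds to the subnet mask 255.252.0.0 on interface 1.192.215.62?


Binary: 11111111.11111100.00000000.00000000
Count leading 1s
Prefix: /14


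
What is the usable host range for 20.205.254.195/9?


Network: 20.128.0.0
Broadcast: 20.255.255.255
First usable = network + 1
Last usable = broadcast - 1
Range: 20.128.0.1 to 20.255.255.254


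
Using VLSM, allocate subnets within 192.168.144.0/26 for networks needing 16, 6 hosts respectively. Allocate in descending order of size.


16 hosts -> /27 (30 usable): 192.168.144.0/27
6 hosts -> /29 (6 usable): 192.168.144.32/29
Allocation: 192.168.144.0/27 (16 hosts, 30 usable); 192.168.144.32/29 (6 hosts, 6 usable)


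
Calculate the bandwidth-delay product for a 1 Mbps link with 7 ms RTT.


BDP = bandwidth * RTT
= 1 Mbps * 7 ms
= 1 * 1e6 * 7 / 1000 bits
= 7000 bits
= 875 bytes
BDP = 7000 bits (875 bytes)


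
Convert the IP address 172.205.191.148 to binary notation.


172 = 10101100
205 = 11001101
191 = 10111111
148 = 10010100
Binary: 10101100.11001101.10111111.10010100


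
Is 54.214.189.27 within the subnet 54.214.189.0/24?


Subnet network: 54.214.189.0
Test IP AND mask: 54.214.189.0
Yes, 54.214.189.27 is in 54.214.189.0/24


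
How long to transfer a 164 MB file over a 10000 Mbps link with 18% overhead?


Effective throughput = 10000 * (1 - 18/100) = 8200 Mbps
File size in Mb = 164 * 8 = 1312 Mb
Time = 1312 / 8200
Time = 0.16 seconds
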